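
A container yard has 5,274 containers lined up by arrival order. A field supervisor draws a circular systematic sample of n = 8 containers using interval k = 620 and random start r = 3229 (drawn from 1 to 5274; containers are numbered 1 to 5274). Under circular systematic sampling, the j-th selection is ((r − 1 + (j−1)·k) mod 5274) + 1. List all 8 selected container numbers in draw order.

Selection 1: 3229
Selection 2: 3229 + 620 = 3849
Selection 3: 3849 + 620 = 4469
Selection 4: 4469 + 620 = 5089
Selection 5: 5089 + 620 = 5709 → 5709 − 5274 = 435
Selection 6: 435 + 620 = 1055
Selection 7: 1055 + 620 = 1675
Selection 8: 1675 + 620 = 2295

3229, 3849, 4469, 5089, 435, 1055, 1675, 2295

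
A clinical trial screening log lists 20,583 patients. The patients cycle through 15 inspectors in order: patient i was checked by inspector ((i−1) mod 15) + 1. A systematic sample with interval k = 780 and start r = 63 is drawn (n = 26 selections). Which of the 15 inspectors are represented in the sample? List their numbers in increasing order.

Consecutive selections differ by k = 780, so their inspector numbers differ by 780 mod 15 = 0.
gcd(780, 15) = 15, so the sample visits 15/15 = 1 distinct residues mod 15.
Start 63 is inspector 3; the inspectors hit are 3.

3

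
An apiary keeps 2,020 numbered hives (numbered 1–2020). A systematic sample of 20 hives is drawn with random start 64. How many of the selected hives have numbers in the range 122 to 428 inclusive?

3

k = 2020/20 = 101
First selection ≥ 122: 64 + ⌈(122−64)/101⌉·101 = 64 + 1×101 = 165
Last selection ≤ 428: 64 + ⌊(428−64)/101⌋·101 = 64 + 3×101 = 367
Count = 3 − 1 + 1 = 3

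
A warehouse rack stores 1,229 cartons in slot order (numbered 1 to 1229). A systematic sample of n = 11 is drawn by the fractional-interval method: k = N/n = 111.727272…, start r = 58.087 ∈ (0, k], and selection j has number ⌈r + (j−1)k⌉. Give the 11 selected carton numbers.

59, 170, 282, 394, 505, 617, 729, 841, 952, 1064, 1176

j=1: r + 0k = 58.087 → ⌈·⌉ = 59
j=2: r + 1k = 169.814272… → ⌈·⌉ = 170
j=3: r + 2k = 281.541545… → ⌈·⌉ = 282
j=4: r + 3k = 393.268818… → ⌈·⌉ = 394
j=5: r + 4k = 504.996090… → ⌈·⌉ = 505
j=6: r + 5k = 616.723363… → ⌈·⌉ = 617
j=7: r + 6k = 728.450636… → ⌈·⌉ = 729
j=8: r + 7k = 840.177909… → ⌈·⌉ = 841
j=9: r + 8k = 951.905181… → ⌈·⌉ = 952
j=10: r + 9k = 1063.632454… → ⌈·⌉ = 1064
j=11: r + 10k = 1175.359727… → ⌈·⌉ = 1176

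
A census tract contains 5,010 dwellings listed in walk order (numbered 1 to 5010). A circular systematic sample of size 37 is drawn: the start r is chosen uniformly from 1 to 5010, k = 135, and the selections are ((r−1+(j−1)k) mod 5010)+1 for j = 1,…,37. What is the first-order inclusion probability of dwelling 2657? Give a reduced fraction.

For each position j, as r ranges over 1…5010 the j-th selection hits every dwelling exactly once, so dwelling 2657 is selected for exactly 37 of the 5010 starts.
Inclusion probability = 37/5010.

37/5010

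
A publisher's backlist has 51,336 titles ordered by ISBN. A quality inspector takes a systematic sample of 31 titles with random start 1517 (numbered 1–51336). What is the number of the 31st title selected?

k = 51336/31 = 1656
31st selection = r + (31−1)·k = 1517 + 30×1656 = 1517 + 49680 = 51197

51197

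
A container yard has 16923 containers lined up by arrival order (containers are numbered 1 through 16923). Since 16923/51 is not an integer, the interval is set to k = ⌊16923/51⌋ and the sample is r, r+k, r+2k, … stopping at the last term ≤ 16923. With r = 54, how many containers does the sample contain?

k = ⌊16923/51⌋ = 331
Achieved size = ⌊(16923 − 54)/331⌋ + 1 = ⌊16869/331⌋ + 1 = 50 + 1 = 51
(last selection: 54 + 50×331 = 16604 ≤ 16923; next would be 16935 > 16923)

51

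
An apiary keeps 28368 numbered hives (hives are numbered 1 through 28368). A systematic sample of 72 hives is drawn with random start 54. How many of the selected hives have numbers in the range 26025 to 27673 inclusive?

k = 28368/72 = 394
First selection ≥ 26025: 54 + ⌈(26025−54)/394⌉·394 = 54 + 66×394 = 26058
Last selection ≤ 27673: 54 + ⌊(27673−54)/394⌋·394 = 54 + 70×394 = 27634
Count = 70 − 66 + 1 = 5

5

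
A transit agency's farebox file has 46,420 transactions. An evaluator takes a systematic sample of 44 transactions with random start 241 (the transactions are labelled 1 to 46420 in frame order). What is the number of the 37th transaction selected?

38221

k = 46420/44 = 1055
37th selection = r + (37−1)·k = 241 + 36×1055 = 241 + 37980 = 38221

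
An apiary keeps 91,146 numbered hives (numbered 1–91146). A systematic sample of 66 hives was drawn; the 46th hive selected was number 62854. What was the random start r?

709

k = 91146/66 = 1381
r = 62854 − (46−1)×1381 = 62854 − 62145 = 709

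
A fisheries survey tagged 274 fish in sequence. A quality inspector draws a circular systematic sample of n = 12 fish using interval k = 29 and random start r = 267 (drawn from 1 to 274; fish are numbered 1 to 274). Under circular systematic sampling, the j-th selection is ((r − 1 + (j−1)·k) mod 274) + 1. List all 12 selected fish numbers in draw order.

Selection 1: 267
Selection 2: 267 + 29 = 296 → 296 − 274 = 22
Selection 3: 22 + 29 = 51
Selection 4: 51 + 29 = 80
Selection 5: 80 + 29 = 109
Selection 6: 109 + 29 = 138
Selection 7: 138 + 29 = 167
Selection 8: 167 + 29 = 196
Selection 9: 196 + 29 = 225
Selection 10: 225 + 29 = 254
Selection 11: 254 + 29 = 283 → 283 − 274 = 9
Selection 12: 9 + 29 = 38

267, 22, 51, 80, 109, 138, 167, 196, 225, 254, 9, 38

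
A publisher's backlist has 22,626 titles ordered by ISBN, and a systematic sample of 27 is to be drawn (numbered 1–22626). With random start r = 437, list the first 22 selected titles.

k = N/n = 22626/27 = 838
title 1: 437
title 2: 437 + 838 = 1275
title 3: 1275 + 838 = 2113
title 4: 2113 + 838 = 2951
title 5: 2951 + 838 = 3789
title 6: 3789 + 838 = 4627
title 7: 4627 + 838 = 5465
title 8: 5465 + 838 = 6303
title 9: 6303 + 838 = 7141
title 10: 7141 + 838 = 7979
title 11: 7979 + 838 = 8817
title 12: 8817 + 838 = 9655
title 13: 9655 + 838 = 10493
title 14: 10493 + 838 = 11331
title 15: 11331 + 838 = 12169
title 16: 12169 + 838 = 13007
title 17: 13007 + 838 = 13845
title 18: 13845 + 838 = 14683
title 19: 14683 + 838 = 15521
title 20: 15521 + 838 = 16359
title 21: 16359 + 838 = 17197
title 22: 17197 + 838 = 18035

437, 1275, 2113, 2951, 3789, 4627, 5465, 6303, 7141, 7979, 8817, 9655, 10493, 11331, 12169, 13007, 13845, 14683, 15521, 16359, 17197, 18035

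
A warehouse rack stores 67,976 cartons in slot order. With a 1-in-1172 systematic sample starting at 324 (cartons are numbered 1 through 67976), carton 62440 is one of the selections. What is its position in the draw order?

k = 1172
position = (62440 − 324)/1172 + 1 = 62116/1172 + 1 = 53 + 1 = 54

54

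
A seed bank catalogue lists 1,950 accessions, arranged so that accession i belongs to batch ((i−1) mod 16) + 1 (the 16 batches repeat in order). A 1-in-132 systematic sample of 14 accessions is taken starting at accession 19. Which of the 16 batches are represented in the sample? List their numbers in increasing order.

3, 7, 11, 15

Consecutive selections differ by k = 132, so their batch numbers differ by 132 mod 16 = 4.
gcd(132, 16) = 4, so the sample visits 16/4 = 4 distinct residues mod 16.
Start 19 is batch 3; the batches hit are 3, 7, 11, 15.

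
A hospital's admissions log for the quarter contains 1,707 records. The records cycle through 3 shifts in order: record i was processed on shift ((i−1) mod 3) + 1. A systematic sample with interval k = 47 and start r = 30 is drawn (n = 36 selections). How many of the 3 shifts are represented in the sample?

3

Consecutive selections differ by k = 47, so their shift numbers differ by 47 mod 3 = 2.
gcd(47, 3) = 1, so the sample visits 3/1 = 3 distinct residues mod 3.
Start 30 is shift 3; the shifts hit are 1, 2, 3.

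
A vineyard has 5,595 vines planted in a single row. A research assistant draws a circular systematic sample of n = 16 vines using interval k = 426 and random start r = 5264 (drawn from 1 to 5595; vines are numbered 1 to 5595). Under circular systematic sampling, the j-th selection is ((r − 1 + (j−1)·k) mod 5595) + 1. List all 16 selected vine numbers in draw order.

Selection 1: 5264
Selection 2: 5264 + 426 = 5690 → 5690 − 5595 = 95
Selection 3: 95 + 426 = 521
Selection 4: 521 + 426 = 947
Selection 5: 947 + 426 = 1373
Selection 6: 1373 + 426 = 1799
Selection 7: 1799 + 426 = 2225
Selection 8: 2225 + 426 = 2651
Selection 9: 2651 + 426 = 3077
Selection 10: 3077 + 426 = 3503
Selection 11: 3503 + 426 = 3929
Selection 12: 3929 + 426 = 4355
Selection 13: 4355 + 426 = 4781
Selection 14: 4781 + 426 = 5207
Selection 15: 5207 + 426 = 5633 → 5633 − 5595 = 38
Selection 16: 38 + 426 = 464

5264, 95, 521, 947, 1373, 1799, 2225, 2651, 3077, 3503, 3929, 4355, 4781, 5207, 38, 464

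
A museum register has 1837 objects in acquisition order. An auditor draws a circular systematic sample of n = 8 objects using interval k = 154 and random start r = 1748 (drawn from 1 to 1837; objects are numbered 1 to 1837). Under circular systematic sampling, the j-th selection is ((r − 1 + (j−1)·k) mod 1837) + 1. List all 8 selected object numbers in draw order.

Selection 1: 1748
Selection 2: 1748 + 154 = 1902 → 1902 − 1837 = 65
Selection 3: 65 + 154 = 219
Selection 4: 219 + 154 = 373
Selection 5: 373 + 154 = 527
Selection 6: 527 + 154 = 681
Selection 7: 681 + 154 = 835
Selection 8: 835 + 154 = 989

1748, 65, 219, 373, 527, 681, 835, 989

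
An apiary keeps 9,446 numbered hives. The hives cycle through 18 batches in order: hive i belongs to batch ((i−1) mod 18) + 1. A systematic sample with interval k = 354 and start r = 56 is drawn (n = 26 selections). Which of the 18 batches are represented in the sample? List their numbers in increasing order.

Consecutive selections differ by k = 354, so their batch numbers differ by 354 mod 18 = 12.
gcd(354, 18) = 6, so the sample visits 18/6 = 3 distinct residues mod 18.
Start 56 is batch 2; the batches hit are 2, 8, 14.

2, 8, 14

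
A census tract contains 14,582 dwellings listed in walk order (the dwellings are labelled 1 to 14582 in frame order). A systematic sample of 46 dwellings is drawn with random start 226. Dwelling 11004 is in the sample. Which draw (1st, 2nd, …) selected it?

k = 14582/46 = 317
position = (11004 − 226)/317 + 1 = 10778/317 + 1 = 34 + 1 = 35

35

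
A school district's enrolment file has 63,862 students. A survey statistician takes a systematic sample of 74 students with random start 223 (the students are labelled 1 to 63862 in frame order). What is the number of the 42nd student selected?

k = 63862/74 = 863
42nd selection = r + (42−1)·k = 223 + 41×863 = 223 + 35383 = 35606

35606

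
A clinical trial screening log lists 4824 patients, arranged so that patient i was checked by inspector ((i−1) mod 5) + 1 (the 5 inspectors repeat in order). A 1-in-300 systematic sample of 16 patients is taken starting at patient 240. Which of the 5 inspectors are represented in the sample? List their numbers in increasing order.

5

Consecutive selections differ by k = 300, so their inspector numbers differ by 300 mod 5 = 0.
gcd(300, 5) = 5, so the sample visits 5/5 = 1 distinct residues mod 5.
Start 240 is inspector 5; the inspectors hit are 5.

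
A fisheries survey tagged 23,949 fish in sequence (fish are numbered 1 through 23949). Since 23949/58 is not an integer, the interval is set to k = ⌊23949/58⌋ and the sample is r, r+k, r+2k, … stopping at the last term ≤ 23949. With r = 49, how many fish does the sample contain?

59

k = ⌊23949/58⌋ = 412
Achieved size = ⌊(23949 − 49)/412⌋ + 1 = ⌊23900/412⌋ + 1 = 58 + 1 = 59
(last selection: 49 + 58×412 = 23945 ≤ 23949; next would be 24357 > 23949)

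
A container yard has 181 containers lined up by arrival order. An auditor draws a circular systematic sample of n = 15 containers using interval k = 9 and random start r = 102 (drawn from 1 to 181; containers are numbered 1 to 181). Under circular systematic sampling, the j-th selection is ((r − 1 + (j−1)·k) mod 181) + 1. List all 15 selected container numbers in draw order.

Selection 1: 102
Selection 2: 102 + 9 = 111
Selection 3: 111 + 9 = 120
Selection 4: 120 + 9 = 129
Selection 5: 129 + 9 = 138
Selection 6: 138 + 9 = 147
Selection 7: 147 + 9 = 156
Selection 8: 156 + 9 = 165
Selection 9: 165 + 9 = 174
Selection 10: 174 + 9 = 183 → 183 − 181 = 2
Selection 11: 2 + 9 = 11
Selection 12: 11 + 9 = 20
Selection 13: 20 + 9 = 29
Selection 14: 29 + 9 = 38
Selection 15: 38 + 9 = 47

102, 111, 120, 129, 138, 147, 156, 165, 174, 2, 11, 20, 29, 38, 47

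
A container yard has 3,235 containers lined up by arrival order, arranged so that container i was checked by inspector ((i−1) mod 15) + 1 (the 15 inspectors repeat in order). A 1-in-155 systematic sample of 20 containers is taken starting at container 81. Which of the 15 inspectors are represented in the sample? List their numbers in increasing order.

1, 6, 11

Consecutive selections differ by k = 155, so their inspector numbers differ by 155 mod 15 = 5.
gcd(155, 15) = 5, so the sample visits 15/5 = 3 distinct residues mod 15.
Start 81 is inspector 6; the inspectors hit are 1, 6, 11.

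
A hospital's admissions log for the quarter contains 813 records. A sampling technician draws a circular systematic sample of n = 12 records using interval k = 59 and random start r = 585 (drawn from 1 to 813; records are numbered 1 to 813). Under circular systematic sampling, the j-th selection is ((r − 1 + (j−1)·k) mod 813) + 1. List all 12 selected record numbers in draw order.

Selection 1: 585
Selection 2: 585 + 59 = 644
Selection 3: 644 + 59 = 703
Selection 4: 703 + 59 = 762
Selection 5: 762 + 59 = 821 → 821 − 813 = 8
Selection 6: 8 + 59 = 67
Selection 7: 67 + 59 = 126
Selection 8: 126 + 59 = 185
Selection 9: 185 + 59 = 244
Selection 10: 244 + 59 = 303
Selection 11: 303 + 59 = 362
Selection 12: 362 + 59 = 421

585, 644, 703, 762, 8, 67, 126, 185, 244, 303, 362, 421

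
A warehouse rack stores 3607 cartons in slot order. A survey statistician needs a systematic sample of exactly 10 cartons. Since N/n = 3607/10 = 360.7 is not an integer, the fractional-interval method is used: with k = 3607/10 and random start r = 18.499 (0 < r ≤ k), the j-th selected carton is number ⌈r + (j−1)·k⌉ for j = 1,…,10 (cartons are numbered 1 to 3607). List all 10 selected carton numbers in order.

19, 380, 740, 1101, 1462, 1822, 2183, 2544, 2905, 3265

j=1: r + 0k = 18.499 → ⌈·⌉ = 19
j=2: r + 1k = 379.199 → ⌈·⌉ = 380
j=3: r + 2k = 739.899 → ⌈·⌉ = 740
j=4: r + 3k = 1100.599 → ⌈·⌉ = 1101
j=5: r + 4k = 1461.299 → ⌈·⌉ = 1462
j=6: r + 5k = 1821.999 → ⌈·⌉ = 1822
j=7: r + 6k = 2182.699 → ⌈·⌉ = 2183
j=8: r + 7k = 2543.399 → ⌈·⌉ = 2544
j=9: r + 8k = 2904.099 → ⌈·⌉ = 2905
j=10: r + 9k = 3264.799 → ⌈·⌉ = 3265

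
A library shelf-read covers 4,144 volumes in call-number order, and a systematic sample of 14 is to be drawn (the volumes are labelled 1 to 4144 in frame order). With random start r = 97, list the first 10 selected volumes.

k = N/n = 4144/14 = 296
volume 1: 97
volume 2: 97 + 296 = 393
volume 3: 393 + 296 = 689
volume 4: 689 + 296 = 985
volume 5: 985 + 296 = 1281
volume 6: 1281 + 296 = 1577
volume 7: 1577 + 296 = 1873
volume 8: 1873 + 296 = 2169
volume 9: 2169 + 296 = 2465
volume 10: 2465 + 296 = 2761

97, 393, 689, 985, 1281, 1577, 1873, 2169, 2465, 2761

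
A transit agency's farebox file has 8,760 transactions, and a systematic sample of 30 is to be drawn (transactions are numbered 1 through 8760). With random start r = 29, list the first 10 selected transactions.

29, 321, 613, 905, 1197, 1489, 1781, 2073, 2365, 2657

k = N/n = 8760/30 = 292
transaction 1: 29
transaction 2: 29 + 292 = 321
transaction 3: 321 + 292 = 613
transaction 4: 613 + 292 = 905
transaction 5: 905 + 292 = 1197
transaction 6: 1197 + 292 = 1489
transaction 7: 1489 + 292 = 1781
transaction 8: 1781 + 292 = 2073
transaction 9: 2073 + 292 = 2365
transaction 10: 2365 + 292 = 2657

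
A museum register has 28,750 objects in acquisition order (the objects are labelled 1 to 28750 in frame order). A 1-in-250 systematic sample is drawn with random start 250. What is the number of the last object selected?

28750

k = 250
115th selection = r + (115−1)·k = 250 + 114×250 = 250 + 28500 = 28750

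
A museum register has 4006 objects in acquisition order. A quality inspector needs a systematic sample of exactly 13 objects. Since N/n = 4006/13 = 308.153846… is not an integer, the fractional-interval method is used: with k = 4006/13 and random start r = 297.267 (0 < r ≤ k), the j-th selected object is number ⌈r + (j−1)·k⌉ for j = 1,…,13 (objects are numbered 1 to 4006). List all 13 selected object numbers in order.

298, 606, 914, 1222, 1530, 1839, 2147, 2455, 2763, 3071, 3379, 3687, 3996

j=1: r + 0k = 297.267 → ⌈·⌉ = 298
j=2: r + 1k = 605.420846… → ⌈·⌉ = 606
j=3: r + 2k = 913.574692… → ⌈·⌉ = 914
j=4: r + 3k = 1221.728538… → ⌈·⌉ = 1222
j=5: r + 4k = 1529.882384… → ⌈·⌉ = 1530
j=6: r + 5k = 1838.036230… → ⌈·⌉ = 1839
j=7: r + 6k = 2146.190076… → ⌈·⌉ = 2147
j=8: r + 7k = 2454.343923… → ⌈·⌉ = 2455
j=9: r + 8k = 2762.497769… → ⌈·⌉ = 2763
j=10: r + 9k = 3070.651615… → ⌈·⌉ = 3071
j=11: r + 10k = 3378.805461… → ⌈·⌉ = 3379
j=12: r + 11k = 3686.959307… → ⌈·⌉ = 3687
j=13: r + 12k = 3995.113153… → ⌈·⌉ = 3996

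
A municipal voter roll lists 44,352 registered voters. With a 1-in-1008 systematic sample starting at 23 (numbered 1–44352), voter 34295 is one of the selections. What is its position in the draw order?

35

k = 1008
position = (34295 − 23)/1008 + 1 = 34272/1008 + 1 = 34 + 1 = 35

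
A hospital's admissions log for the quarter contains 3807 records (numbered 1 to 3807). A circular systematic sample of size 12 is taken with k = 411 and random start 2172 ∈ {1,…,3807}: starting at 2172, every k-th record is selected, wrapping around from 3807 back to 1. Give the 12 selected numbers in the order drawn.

Selection 1: 2172
Selection 2: 2172 + 411 = 2583
Selection 3: 2583 + 411 = 2994
Selection 4: 2994 + 411 = 3405
Selection 5: 3405 + 411 = 3816 → 3816 − 3807 = 9
Selection 6: 9 + 411 = 420
Selection 7: 420 + 411 = 831
Selection 8: 831 + 411 = 1242
Selection 9: 1242 + 411 = 1653
Selection 10: 1653 + 411 = 2064
Selection 11: 2064 + 411 = 2475
Selection 12: 2475 + 411 = 2886

2172, 2583, 2994, 3405, 9, 420, 831, 1242, 1653, 2064, 2475, 2886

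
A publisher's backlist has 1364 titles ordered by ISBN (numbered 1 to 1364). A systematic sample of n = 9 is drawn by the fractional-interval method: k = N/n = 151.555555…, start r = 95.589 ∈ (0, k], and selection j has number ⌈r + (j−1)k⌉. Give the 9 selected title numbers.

j=1: r + 0k = 95.589 → ⌈·⌉ = 96
j=2: r + 1k = 247.144555… → ⌈·⌉ = 248
j=3: r + 2k = 398.700111… → ⌈·⌉ = 399
j=4: r + 3k = 550.255666… → ⌈·⌉ = 551
j=5: r + 4k = 701.811222… → ⌈·⌉ = 702
j=6: r + 5k = 853.366777… → ⌈·⌉ = 854
j=7: r + 6k = 1004.922333… → ⌈·⌉ = 1005
j=8: r + 7k = 1156.477888… → ⌈·⌉ = 1157
j=9: r + 8k = 1308.033444… → ⌈·⌉ = 1309

96, 248, 399, 551, 702, 854, 1005, 1157, 1309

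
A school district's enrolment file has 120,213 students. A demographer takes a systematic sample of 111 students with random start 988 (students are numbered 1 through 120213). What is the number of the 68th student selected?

k = 120213/111 = 1083
68th selection = r + (68−1)·k = 988 + 67×1083 = 988 + 72561 = 73549

73549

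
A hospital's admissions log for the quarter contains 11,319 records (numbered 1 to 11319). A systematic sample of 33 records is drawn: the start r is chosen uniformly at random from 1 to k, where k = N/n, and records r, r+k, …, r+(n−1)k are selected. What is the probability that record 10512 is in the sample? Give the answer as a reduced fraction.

k = 11319/33 = 343.
Record 10512 is selected iff r ≡ 10512 (mod 343); exactly one such r in {1,…,343}.
Inclusion probability = 1/343.

1/343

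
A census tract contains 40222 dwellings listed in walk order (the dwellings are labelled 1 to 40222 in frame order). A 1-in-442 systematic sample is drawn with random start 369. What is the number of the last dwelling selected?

40149

k = 442
91st selection = r + (91−1)·k = 369 + 90×442 = 369 + 39780 = 40149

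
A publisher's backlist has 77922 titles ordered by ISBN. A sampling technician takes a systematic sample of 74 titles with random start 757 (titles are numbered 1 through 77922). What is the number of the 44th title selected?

46036

k = 77922/74 = 1053
44th selection = r + (44−1)·k = 757 + 43×1053 = 757 + 45279 = 46036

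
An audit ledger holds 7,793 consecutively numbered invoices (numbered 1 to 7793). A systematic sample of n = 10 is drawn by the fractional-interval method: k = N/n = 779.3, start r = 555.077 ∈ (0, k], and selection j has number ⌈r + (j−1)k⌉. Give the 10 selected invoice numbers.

556, 1335, 2114, 2893, 3673, 4452, 5231, 6011, 6790, 7569

j=1: r + 0k = 555.077 → ⌈·⌉ = 556
j=2: r + 1k = 1334.377 → ⌈·⌉ = 1335
j=3: r + 2k = 2113.677 → ⌈·⌉ = 2114
j=4: r + 3k = 2892.977 → ⌈·⌉ = 2893
j=5: r + 4k = 3672.277 → ⌈·⌉ = 3673
j=6: r + 5k = 4451.577 → ⌈·⌉ = 4452
j=7: r + 6k = 5230.877 → ⌈·⌉ = 5231
j=8: r + 7k = 6010.177 → ⌈·⌉ = 6011
j=9: r + 8k = 6789.477 → ⌈·⌉ = 6790
j=10: r + 9k = 7568.777 → ⌈·⌉ = 7569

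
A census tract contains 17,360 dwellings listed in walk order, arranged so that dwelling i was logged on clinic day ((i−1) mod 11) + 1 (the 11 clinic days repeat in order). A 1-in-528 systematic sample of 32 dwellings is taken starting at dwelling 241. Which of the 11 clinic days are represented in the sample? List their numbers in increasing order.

Consecutive selections differ by k = 528, so their clinic day numbers differ by 528 mod 11 = 0.
gcd(528, 11) = 11, so the sample visits 11/11 = 1 distinct residues mod 11.
Start 241 is clinic day 10; the clinic days hit are 10.

10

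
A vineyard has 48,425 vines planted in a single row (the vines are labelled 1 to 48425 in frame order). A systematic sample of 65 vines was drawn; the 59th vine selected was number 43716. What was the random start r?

506

k = 48425/65 = 745
r = 43716 − (59−1)×745 = 43716 − 43210 = 506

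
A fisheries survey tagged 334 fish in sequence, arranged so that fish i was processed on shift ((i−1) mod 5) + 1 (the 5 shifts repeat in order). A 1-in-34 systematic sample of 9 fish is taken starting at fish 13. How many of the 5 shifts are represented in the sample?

5

Consecutive selections differ by k = 34, so their shift numbers differ by 34 mod 5 = 4.
gcd(34, 5) = 1, so the sample visits 5/1 = 5 distinct residues mod 5.
Start 13 is shift 3; the shifts hit are 1, 2, 3, 4, 5.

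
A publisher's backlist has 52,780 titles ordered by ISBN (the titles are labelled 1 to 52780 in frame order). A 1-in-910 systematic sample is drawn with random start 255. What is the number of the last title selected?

k = 910
58th selection = r + (58−1)·k = 255 + 57×910 = 255 + 51870 = 52125

52125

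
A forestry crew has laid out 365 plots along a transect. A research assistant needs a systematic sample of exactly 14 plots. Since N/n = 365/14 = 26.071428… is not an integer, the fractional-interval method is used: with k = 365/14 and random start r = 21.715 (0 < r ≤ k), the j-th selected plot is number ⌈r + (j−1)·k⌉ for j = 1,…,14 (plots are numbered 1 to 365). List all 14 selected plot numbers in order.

22, 48, 74, 100, 127, 153, 179, 205, 231, 257, 283, 309, 335, 361

j=1: r + 0k = 21.715 → ⌈·⌉ = 22
j=2: r + 1k = 47.786428… → ⌈·⌉ = 48
j=3: r + 2k = 73.857857… → ⌈·⌉ = 74
j=4: r + 3k = 99.929285… → ⌈·⌉ = 100
j=5: r + 4k = 126.000714… → ⌈·⌉ = 127
j=6: r + 5k = 152.072142… → ⌈·⌉ = 153
j=7: r + 6k = 178.143571… → ⌈·⌉ = 179
j=8: r + 7k = 204.215 → ⌈·⌉ = 205
j=9: r + 8k = 230.286428… → ⌈·⌉ = 231
j=10: r + 9k = 256.357857… → ⌈·⌉ = 257
j=11: r + 10k = 282.429285… → ⌈·⌉ = 283
j=12: r + 11k = 308.500714… → ⌈·⌉ = 309
j=13: r + 12k = 334.572142… → ⌈·⌉ = 335
j=14: r + 13k = 360.643571… → ⌈·⌉ = 361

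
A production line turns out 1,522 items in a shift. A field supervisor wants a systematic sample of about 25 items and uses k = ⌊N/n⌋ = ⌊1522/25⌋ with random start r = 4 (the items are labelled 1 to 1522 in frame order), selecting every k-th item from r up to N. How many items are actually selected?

26

k = ⌊1522/25⌋ = 60
Achieved size = ⌊(1522 − 4)/60⌋ + 1 = ⌊1518/60⌋ + 1 = 25 + 1 = 26
(last selection: 4 + 25×60 = 1504 ≤ 1522; next would be 1564 > 1522)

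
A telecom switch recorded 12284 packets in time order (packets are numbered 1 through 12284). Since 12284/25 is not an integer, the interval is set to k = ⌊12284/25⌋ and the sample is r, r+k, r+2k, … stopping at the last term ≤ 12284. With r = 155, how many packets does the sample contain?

25

k = ⌊12284/25⌋ = 491
Achieved size = ⌊(12284 − 155)/491⌋ + 1 = ⌊12129/491⌋ + 1 = 24 + 1 = 25
(last selection: 155 + 24×491 = 11939 ≤ 12284; next would be 12430 > 12284)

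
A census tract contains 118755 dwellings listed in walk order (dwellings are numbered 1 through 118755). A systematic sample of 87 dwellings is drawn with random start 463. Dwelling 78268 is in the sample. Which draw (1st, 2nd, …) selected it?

k = 118755/87 = 1365
position = (78268 − 463)/1365 + 1 = 77805/1365 + 1 = 57 + 1 = 58

58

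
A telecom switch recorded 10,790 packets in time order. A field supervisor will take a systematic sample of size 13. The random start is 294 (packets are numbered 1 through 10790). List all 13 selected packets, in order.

k = N/n = 10790/13 = 830
packet 1: 294
packet 2: 294 + 830 = 1124
packet 3: 1124 + 830 = 1954
packet 4: 1954 + 830 = 2784
packet 5: 2784 + 830 = 3614
packet 6: 3614 + 830 = 4444
packet 7: 4444 + 830 = 5274
packet 8: 5274 + 830 = 6104
packet 9: 6104 + 830 = 6934
packet 10: 6934 + 830 = 7764
packet 11: 7764 + 830 = 8594
packet 12: 8594 + 830 = 9424
packet 13: 9424 + 830 = 10254

294, 1124, 1954, 2784, 3614, 4444, 5274, 6104, 6934, 7764, 8594, 9424, 10254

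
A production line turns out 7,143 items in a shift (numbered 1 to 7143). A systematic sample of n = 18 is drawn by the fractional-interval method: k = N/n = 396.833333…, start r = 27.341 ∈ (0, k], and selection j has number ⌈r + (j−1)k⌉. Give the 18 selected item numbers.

28, 425, 822, 1218, 1615, 2012, 2409, 2806, 3203, 3599, 3996, 4393, 4790, 5187, 5584, 5980, 6377, 6774

j=1: r + 0k = 27.341 → ⌈·⌉ = 28
j=2: r + 1k = 424.174333… → ⌈·⌉ = 425
j=3: r + 2k = 821.007666… → ⌈·⌉ = 822
j=4: r + 3k = 1217.841 → ⌈·⌉ = 1218
j=5: r + 4k = 1614.674333… → ⌈·⌉ = 1615
j=6: r + 5k = 2011.507666… → ⌈·⌉ = 2012
j=7: r + 6k = 2408.341 → ⌈·⌉ = 2409
j=8: r + 7k = 2805.174333… → ⌈·⌉ = 2806
j=9: r + 8k = 3202.007666… → ⌈·⌉ = 3203
j=10: r + 9k = 3598.841 → ⌈·⌉ = 3599
j=11: r + 10k = 3995.674333… → ⌈·⌉ = 3996
j=12: r + 11k = 4392.507666… → ⌈·⌉ = 4393
j=13: r + 12k = 4789.341 → ⌈·⌉ = 4790
j=14: r + 13k = 5186.174333… → ⌈·⌉ = 5187
j=15: r + 14k = 5583.007666… → ⌈·⌉ = 5584
j=16: r + 15k = 5979.841 → ⌈·⌉ = 5980
j=17: r + 16k = 6376.674333… → ⌈·⌉ = 6377
j=18: r + 17k = 6773.507666… → ⌈·⌉ = 6774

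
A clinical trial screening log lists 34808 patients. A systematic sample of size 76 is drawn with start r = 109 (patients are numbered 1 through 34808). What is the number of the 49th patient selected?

22093

k = 34808/76 = 458
49th selection = r + (49−1)·k = 109 + 48×458 = 109 + 21984 = 22093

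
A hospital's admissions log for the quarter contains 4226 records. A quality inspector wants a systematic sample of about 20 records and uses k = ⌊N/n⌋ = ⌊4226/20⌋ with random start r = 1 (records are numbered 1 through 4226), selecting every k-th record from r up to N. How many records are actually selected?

k = ⌊4226/20⌋ = 211
Achieved size = ⌊(4226 − 1)/211⌋ + 1 = ⌊4225/211⌋ + 1 = 20 + 1 = 21
(last selection: 1 + 20×211 = 4221 ≤ 4226; next would be 4432 > 4226)

21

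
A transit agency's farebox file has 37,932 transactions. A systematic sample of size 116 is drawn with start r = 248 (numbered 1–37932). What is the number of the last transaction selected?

37853

k = 37932/116 = 327
116th selection = r + (116−1)·k = 248 + 115×327 = 248 + 37605 = 37853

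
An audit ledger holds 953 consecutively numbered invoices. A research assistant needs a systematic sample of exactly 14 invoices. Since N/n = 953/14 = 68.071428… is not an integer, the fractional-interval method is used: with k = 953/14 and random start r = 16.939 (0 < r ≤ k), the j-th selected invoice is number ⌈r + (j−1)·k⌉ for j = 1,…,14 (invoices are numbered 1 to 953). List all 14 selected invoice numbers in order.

j=1: r + 0k = 16.939 → ⌈·⌉ = 17
j=2: r + 1k = 85.010428… → ⌈·⌉ = 86
j=3: r + 2k = 153.081857… → ⌈·⌉ = 154
j=4: r + 3k = 221.153285… → ⌈·⌉ = 222
j=5: r + 4k = 289.224714… → ⌈·⌉ = 290
j=6: r + 5k = 357.296142… → ⌈·⌉ = 358
j=7: r + 6k = 425.367571… → ⌈·⌉ = 426
j=8: r + 7k = 493.439 → ⌈·⌉ = 494
j=9: r + 8k = 561.510428… → ⌈·⌉ = 562
j=10: r + 9k = 629.581857… → ⌈·⌉ = 630
j=11: r + 10k = 697.653285… → ⌈·⌉ = 698
j=12: r + 11k = 765.724714… → ⌈·⌉ = 766
j=13: r + 12k = 833.796142… → ⌈·⌉ = 834
j=14: r + 13k = 901.867571… → ⌈·⌉ = 902

17, 86, 154, 222, 290, 358, 426, 494, 562, 630, 698, 766, 834, 902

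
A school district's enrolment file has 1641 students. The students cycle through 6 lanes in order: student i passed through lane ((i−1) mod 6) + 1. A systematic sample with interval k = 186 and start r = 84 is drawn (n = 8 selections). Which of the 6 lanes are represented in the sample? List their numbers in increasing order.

Consecutive selections differ by k = 186, so their lane numbers differ by 186 mod 6 = 0.
gcd(186, 6) = 6, so the sample visits 6/6 = 1 distinct residues mod 6.
Start 84 is lane 6; the lanes hit are 6.

6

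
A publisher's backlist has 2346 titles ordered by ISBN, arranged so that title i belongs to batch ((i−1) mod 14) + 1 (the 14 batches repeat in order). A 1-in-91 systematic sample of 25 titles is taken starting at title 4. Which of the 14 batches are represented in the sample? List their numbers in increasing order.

4, 11

Consecutive selections differ by k = 91, so their batch numbers differ by 91 mod 14 = 7.
gcd(91, 14) = 7, so the sample visits 14/7 = 2 distinct residues mod 14.
Start 4 is batch 4; the batches hit are 4, 11.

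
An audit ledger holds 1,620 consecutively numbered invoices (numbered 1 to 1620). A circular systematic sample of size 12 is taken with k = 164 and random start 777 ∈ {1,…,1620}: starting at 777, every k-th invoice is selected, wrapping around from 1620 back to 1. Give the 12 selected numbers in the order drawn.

Selection 1: 777
Selection 2: 777 + 164 = 941
Selection 3: 941 + 164 = 1105
Selection 4: 1105 + 164 = 1269
Selection 5: 1269 + 164 = 1433
Selection 6: 1433 + 164 = 1597
Selection 7: 1597 + 164 = 1761 → 1761 − 1620 = 141
Selection 8: 141 + 164 = 305
Selection 9: 305 + 164 = 469
Selection 10: 469 + 164 = 633
Selection 11: 633 + 164 = 797
Selection 12: 797 + 164 = 961

777, 941, 1105, 1269, 1433, 1597, 141, 305, 469, 633, 797, 961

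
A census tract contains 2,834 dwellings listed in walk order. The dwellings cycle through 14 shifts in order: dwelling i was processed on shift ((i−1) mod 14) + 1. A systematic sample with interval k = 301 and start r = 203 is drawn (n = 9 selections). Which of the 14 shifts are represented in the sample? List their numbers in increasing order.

Consecutive selections differ by k = 301, so their shift numbers differ by 301 mod 14 = 7.
gcd(301, 14) = 7, so the sample visits 14/7 = 2 distinct residues mod 14.
Start 203 is shift 7; the shifts hit are 7, 14.

7, 14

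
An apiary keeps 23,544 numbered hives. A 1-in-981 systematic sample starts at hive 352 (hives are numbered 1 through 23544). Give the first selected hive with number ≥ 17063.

18010

k = 981
Steps past start: ⌈(17063 − 352)/981⌉ = ⌈16711/981⌉ = 18
Selected hive: 352 + 18×981 = 18010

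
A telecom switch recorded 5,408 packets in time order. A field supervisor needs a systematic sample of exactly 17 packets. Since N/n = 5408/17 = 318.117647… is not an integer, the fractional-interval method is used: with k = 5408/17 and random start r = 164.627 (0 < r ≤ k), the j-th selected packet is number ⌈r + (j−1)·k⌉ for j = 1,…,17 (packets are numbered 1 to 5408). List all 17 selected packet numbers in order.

165, 483, 801, 1119, 1438, 1756, 2074, 2392, 2710, 3028, 3346, 3664, 3983, 4301, 4619, 4937, 5255

j=1: r + 0k = 164.627 → ⌈·⌉ = 165
j=2: r + 1k = 482.744647… → ⌈·⌉ = 483
j=3: r + 2k = 800.862294… → ⌈·⌉ = 801
j=4: r + 3k = 1118.979941… → ⌈·⌉ = 1119
j=5: r + 4k = 1437.097588… → ⌈·⌉ = 1438
j=6: r + 5k = 1755.215235… → ⌈·⌉ = 1756
j=7: r + 6k = 2073.332882… → ⌈·⌉ = 2074
j=8: r + 7k = 2391.450529… → ⌈·⌉ = 2392
j=9: r + 8k = 2709.568176… → ⌈·⌉ = 2710
j=10: r + 9k = 3027.685823… → ⌈·⌉ = 3028
j=11: r + 10k = 3345.803470… → ⌈·⌉ = 3346
j=12: r + 11k = 3663.921117… → ⌈·⌉ = 3664
j=13: r + 12k = 3982.038764… → ⌈·⌉ = 3983
j=14: r + 13k = 4300.156411… → ⌈·⌉ = 4301
j=15: r + 14k = 4618.274058… → ⌈·⌉ = 4619
j=16: r + 15k = 4936.391705… → ⌈·⌉ = 4937
j=17: r + 16k = 5254.509352… → ⌈·⌉ = 5255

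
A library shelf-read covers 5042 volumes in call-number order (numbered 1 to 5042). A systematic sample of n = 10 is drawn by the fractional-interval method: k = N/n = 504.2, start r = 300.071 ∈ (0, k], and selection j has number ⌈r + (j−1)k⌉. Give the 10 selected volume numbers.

j=1: r + 0k = 300.071 → ⌈·⌉ = 301
j=2: r + 1k = 804.271 → ⌈·⌉ = 805
j=3: r + 2k = 1308.471 → ⌈·⌉ = 1309
j=4: r + 3k = 1812.671 → ⌈·⌉ = 1813
j=5: r + 4k = 2316.871 → ⌈·⌉ = 2317
j=6: r + 5k = 2821.071 → ⌈·⌉ = 2822
j=7: r + 6k = 3325.271 → ⌈·⌉ = 3326
j=8: r + 7k = 3829.471 → ⌈·⌉ = 3830
j=9: r + 8k = 4333.671 → ⌈·⌉ = 4334
j=10: r + 9k = 4837.871 → ⌈·⌉ = 4838

301, 805, 1309, 1813, 2317, 2822, 3326, 3830, 4334, 4838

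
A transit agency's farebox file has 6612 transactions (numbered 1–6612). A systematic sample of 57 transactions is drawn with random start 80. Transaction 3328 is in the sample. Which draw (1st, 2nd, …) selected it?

29

k = 6612/57 = 116
position = (3328 − 80)/116 + 1 = 3248/116 + 1 = 28 + 1 = 29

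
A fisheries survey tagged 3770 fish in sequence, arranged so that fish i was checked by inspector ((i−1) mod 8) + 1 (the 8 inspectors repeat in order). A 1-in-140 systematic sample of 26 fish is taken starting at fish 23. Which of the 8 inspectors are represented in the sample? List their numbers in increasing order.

3, 7

Consecutive selections differ by k = 140, so their inspector numbers differ by 140 mod 8 = 4.
gcd(140, 8) = 4, so the sample visits 8/4 = 2 distinct residues mod 8.
Start 23 is inspector 7; the inspectors hit are 3, 7.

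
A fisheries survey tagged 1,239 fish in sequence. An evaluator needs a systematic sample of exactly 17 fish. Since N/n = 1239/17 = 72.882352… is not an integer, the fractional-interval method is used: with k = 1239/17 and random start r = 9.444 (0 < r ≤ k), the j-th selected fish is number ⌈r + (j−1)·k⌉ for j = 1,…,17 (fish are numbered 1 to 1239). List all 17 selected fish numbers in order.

j=1: r + 0k = 9.444 → ⌈·⌉ = 10
j=2: r + 1k = 82.326352… → ⌈·⌉ = 83
j=3: r + 2k = 155.208705… → ⌈·⌉ = 156
j=4: r + 3k = 228.091058… → ⌈·⌉ = 229
j=5: r + 4k = 300.973411… → ⌈·⌉ = 301
j=6: r + 5k = 373.855764… → ⌈·⌉ = 374
j=7: r + 6k = 446.738117… → ⌈·⌉ = 447
j=8: r + 7k = 519.620470… → ⌈·⌉ = 520
j=9: r + 8k = 592.502823… → ⌈·⌉ = 593
j=10: r + 9k = 665.385176… → ⌈·⌉ = 666
j=11: r + 10k = 738.267529… → ⌈·⌉ = 739
j=12: r + 11k = 811.149882… → ⌈·⌉ = 812
j=13: r + 12k = 884.032235… → ⌈·⌉ = 885
j=14: r + 13k = 956.914588… → ⌈·⌉ = 957
j=15: r + 14k = 1029.796941… → ⌈·⌉ = 1030
j=16: r + 15k = 1102.679294… → ⌈·⌉ = 1103
j=17: r + 16k = 1175.561647… → ⌈·⌉ = 1176

10, 83, 156, 229, 301, 374, 447, 520, 593, 666, 739, 812, 885, 957, 1030, 1103, 1176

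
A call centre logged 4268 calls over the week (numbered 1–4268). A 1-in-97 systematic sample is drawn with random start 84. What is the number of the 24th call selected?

k = 97
24th selection = r + (24−1)·k = 84 + 23×97 = 84 + 2231 = 2315

2315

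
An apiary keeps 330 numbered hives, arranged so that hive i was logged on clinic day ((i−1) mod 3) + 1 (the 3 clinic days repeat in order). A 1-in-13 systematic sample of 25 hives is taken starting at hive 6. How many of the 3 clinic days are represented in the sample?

Consecutive selections differ by k = 13, so their clinic day numbers differ by 13 mod 3 = 1.
gcd(13, 3) = 1, so the sample visits 3/1 = 3 distinct residues mod 3.
Start 6 is clinic day 3; the clinic days hit are 1, 2, 3.

3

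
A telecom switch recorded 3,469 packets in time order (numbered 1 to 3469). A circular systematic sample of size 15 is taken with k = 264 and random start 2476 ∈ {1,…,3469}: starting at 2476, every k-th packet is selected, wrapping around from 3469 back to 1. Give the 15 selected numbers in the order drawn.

2476, 2740, 3004, 3268, 63, 327, 591, 855, 1119, 1383, 1647, 1911, 2175, 2439, 2703

Selection 1: 2476
Selection 2: 2476 + 264 = 2740
Selection 3: 2740 + 264 = 3004
Selection 4: 3004 + 264 = 3268
Selection 5: 3268 + 264 = 3532 → 3532 − 3469 = 63
Selection 6: 63 + 264 = 327
Selection 7: 327 + 264 = 591
Selection 8: 591 + 264 = 855
Selection 9: 855 + 264 = 1119
Selection 10: 1119 + 264 = 1383
Selection 11: 1383 + 264 = 1647
Selection 12: 1647 + 264 = 1911
Selection 13: 1911 + 264 = 2175
Selection 14: 2175 + 264 = 2439
Selection 15: 2439 + 264 = 2703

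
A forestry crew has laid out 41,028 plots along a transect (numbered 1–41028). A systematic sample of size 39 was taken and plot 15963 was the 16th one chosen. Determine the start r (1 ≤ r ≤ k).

183

k = 41028/39 = 1052
r = 15963 − (16−1)×1052 = 15963 − 15780 = 183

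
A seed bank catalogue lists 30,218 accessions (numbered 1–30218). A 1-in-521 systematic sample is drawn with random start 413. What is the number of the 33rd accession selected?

17085

k = 521
33rd selection = r + (33−1)·k = 413 + 32×521 = 413 + 16672 = 17085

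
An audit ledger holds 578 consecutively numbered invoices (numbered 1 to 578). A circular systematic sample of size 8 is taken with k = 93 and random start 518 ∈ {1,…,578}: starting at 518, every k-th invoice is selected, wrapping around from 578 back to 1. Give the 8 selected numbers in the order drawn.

Selection 1: 518
Selection 2: 518 + 93 = 611 → 611 − 578 = 33
Selection 3: 33 + 93 = 126
Selection 4: 126 + 93 = 219
Selection 5: 219 + 93 = 312
Selection 6: 312 + 93 = 405
Selection 7: 405 + 93 = 498
Selection 8: 498 + 93 = 591 → 591 − 578 = 13

518, 33, 126, 219, 312, 405, 498, 13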